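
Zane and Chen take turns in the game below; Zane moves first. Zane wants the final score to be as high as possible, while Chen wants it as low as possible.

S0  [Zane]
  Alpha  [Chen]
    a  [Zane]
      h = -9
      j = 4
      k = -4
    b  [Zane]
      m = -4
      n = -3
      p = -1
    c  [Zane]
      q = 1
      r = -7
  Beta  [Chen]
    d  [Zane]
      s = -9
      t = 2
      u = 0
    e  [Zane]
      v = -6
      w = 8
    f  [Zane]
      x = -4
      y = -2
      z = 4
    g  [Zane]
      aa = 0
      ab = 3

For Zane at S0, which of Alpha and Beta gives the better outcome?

a (Zane): max(-9, 4, -4) = 4
b (Zane): max(-4, -3, -1) = -1
c (Zane): max(1, -7) = 1
Alpha (Chen): min(4, -1, 1) = -1
d (Zane): max(-9, 2, 0) = 2
e (Zane): max(-6, 8) = 8
f (Zane): max(-4, -2, 4) = 4
g (Zane): max(0, 3) = 3
Beta (Chen): min(2, 8, 4, 3) = 2
Zane prefers the higher value; Alpha=-1, Beta=2. Beta is better since 2 > -1.

Beta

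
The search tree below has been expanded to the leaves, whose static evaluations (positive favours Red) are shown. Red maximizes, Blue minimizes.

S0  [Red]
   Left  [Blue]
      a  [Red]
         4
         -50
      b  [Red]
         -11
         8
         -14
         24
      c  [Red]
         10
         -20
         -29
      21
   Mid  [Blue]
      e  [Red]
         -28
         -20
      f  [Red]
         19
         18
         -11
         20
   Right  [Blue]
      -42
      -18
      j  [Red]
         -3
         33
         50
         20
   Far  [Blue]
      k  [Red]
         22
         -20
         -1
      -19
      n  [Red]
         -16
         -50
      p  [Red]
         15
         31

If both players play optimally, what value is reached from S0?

a (Red): max(4, -50) = 4
b (Red): max(-11, 8, -14, 24) = 24
c (Red): max(10, -20, -29) = 10
Left (Blue): min(4, 24, 10, 21) = 4
e (Red): max(-28, -20) = -20
f (Red): max(19, 18, -11, 20) = 20
Mid (Blue): min(-20, 20) = -20
j (Red): max(-3, 33, 50, 20) = 50
Right (Blue): min(-42, -18, 50) = -42
k (Red): max(22, -20, -1) = 22
n (Red): max(-16, -50) = -16
p (Red): max(15, 31) = 31
Far (Blue): min(22, -19, -16, 31) = -19
S0 (Red): max(4, -20, -42, -19) = 4

4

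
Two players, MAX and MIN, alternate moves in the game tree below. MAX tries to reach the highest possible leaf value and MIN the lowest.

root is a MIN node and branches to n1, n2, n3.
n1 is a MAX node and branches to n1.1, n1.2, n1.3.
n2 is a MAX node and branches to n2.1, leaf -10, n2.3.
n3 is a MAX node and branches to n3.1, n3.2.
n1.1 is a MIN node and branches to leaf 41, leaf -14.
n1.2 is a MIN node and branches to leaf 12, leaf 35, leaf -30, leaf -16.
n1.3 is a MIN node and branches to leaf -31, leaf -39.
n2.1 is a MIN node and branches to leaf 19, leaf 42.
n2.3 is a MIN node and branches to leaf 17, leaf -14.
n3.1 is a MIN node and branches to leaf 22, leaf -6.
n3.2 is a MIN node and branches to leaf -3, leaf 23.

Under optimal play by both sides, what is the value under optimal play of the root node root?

-14

n1.1 (MIN): min(41, -14) = -14
n1.2 (MIN): min(12, 35, -30, -16) = -30
n1.3 (MIN): min(-31, -39) = -39
n1 (MAX): max(-14, -30, -39) = -14
n2.1 (MIN): min(19, 42) = 19
n2.3 (MIN): min(17, -14) = -14
n2 (MAX): max(19, -10, -14) = 19
n3.1 (MIN): min(22, -6) = -6
n3.2 (MIN): min(-3, 23) = -3
n3 (MAX): max(-6, -3) = -3
root (MIN): min(-14, 19, -3) = -14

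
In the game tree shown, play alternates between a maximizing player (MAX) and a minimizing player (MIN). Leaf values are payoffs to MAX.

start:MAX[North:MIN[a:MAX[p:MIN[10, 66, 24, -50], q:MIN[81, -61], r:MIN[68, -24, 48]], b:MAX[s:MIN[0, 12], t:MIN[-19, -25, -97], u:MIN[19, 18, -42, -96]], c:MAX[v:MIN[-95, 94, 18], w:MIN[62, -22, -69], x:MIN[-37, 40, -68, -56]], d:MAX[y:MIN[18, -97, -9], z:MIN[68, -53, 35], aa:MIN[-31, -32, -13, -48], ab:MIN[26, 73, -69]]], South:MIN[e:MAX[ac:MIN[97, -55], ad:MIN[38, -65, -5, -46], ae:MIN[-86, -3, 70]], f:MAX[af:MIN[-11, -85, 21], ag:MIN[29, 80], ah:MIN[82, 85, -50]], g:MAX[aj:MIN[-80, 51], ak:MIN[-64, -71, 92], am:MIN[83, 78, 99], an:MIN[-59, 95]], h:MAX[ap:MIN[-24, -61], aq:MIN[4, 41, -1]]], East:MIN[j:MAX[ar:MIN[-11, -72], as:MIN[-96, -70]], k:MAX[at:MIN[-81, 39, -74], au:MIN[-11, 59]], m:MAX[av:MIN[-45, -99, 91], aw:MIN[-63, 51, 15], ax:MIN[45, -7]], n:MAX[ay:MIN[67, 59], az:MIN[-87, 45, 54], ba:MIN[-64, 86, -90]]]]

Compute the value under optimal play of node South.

ac (MIN): min(97, -55) = -55
ad (MIN): min(38, -65, -5, -46) = -65
ae (MIN): min(-86, -3, 70) = -86
e (MAX): max(-55, -65, -86) = -55
af (MIN): min(-11, -85, 21) = -85
ag (MIN): min(29, 80) = 29
ah (MIN): min(82, 85, -50) = -50
f (MAX): max(-85, 29, -50) = 29
aj (MIN): min(-80, 51) = -80
ak (MIN): min(-64, -71, 92) = -71
am (MIN): min(83, 78, 99) = 78
an (MIN): min(-59, 95) = -59
g (MAX): max(-80, -71, 78, -59) = 78
ap (MIN): min(-24, -61) = -61
aq (MIN): min(4, 41, -1) = -1
h (MAX): max(-61, -1) = -1
South (MIN): min(-55, 29, 78, -1) = -55

-55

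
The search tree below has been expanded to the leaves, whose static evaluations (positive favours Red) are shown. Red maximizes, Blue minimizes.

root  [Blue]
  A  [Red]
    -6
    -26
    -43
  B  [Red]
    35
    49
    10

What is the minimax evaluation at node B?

B (Red): max(35, 49, 10) = 49

49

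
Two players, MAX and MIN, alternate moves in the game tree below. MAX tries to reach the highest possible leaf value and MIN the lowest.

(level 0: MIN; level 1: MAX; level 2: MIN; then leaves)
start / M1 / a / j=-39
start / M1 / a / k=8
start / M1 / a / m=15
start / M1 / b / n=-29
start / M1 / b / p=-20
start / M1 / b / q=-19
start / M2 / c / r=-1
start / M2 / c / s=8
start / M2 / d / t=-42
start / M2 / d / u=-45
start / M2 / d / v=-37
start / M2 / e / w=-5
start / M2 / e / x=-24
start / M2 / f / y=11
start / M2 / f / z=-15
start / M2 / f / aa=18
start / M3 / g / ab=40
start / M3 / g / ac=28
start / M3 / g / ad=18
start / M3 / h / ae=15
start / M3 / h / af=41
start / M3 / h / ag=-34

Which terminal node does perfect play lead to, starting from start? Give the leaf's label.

a (MIN): min(-39, 8, 15) = -39
b (MIN): min(-29, -20, -19) = -29
M1 (MAX): max(-39, -29) = -29
c (MIN): min(-1, 8) = -1
d (MIN): min(-42, -45, -37) = -45
e (MIN): min(-5, -24) = -24
f (MIN): min(11, -15, 18) = -15
M2 (MAX): max(-1, -45, -24, -15) = -1
g (MIN): min(40, 28, 18) = 18
h (MIN): min(15, 41, -34) = -34
M3 (MAX): max(18, -34) = 18
start (MIN): min(-29, -1, 18) = -29
At start, MIN picks M1 (lowest: -29).
At M1, MAX picks b (highest: -29).
At b, MIN picks n (lowest: -29).
Terminal value -29.

n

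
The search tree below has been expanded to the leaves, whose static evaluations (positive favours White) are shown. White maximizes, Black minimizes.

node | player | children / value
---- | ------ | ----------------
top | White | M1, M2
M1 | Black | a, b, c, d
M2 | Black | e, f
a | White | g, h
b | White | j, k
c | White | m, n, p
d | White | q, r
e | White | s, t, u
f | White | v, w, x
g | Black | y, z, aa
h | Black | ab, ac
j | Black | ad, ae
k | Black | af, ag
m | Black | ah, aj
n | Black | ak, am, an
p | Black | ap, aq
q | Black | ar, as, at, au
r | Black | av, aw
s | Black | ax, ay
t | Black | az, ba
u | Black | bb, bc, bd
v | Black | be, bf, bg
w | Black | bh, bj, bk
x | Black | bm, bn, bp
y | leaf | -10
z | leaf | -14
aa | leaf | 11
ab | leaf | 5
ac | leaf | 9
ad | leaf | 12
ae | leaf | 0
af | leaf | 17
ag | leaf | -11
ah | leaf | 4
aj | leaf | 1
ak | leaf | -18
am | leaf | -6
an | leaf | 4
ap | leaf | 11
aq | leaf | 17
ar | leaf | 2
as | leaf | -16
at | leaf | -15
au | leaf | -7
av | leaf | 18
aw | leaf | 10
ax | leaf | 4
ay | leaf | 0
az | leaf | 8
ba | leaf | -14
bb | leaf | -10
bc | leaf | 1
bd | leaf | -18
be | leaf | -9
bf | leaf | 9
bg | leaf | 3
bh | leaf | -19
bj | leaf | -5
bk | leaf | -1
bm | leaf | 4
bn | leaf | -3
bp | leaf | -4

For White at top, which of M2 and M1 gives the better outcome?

M1

s (Black): min(4, 0) = 0
t (Black): min(8, -14) = -14
u (Black): min(-10, 1, -18) = -18
e (White): max(0, -14, -18) = 0
v (Black): min(-9, 9, 3) = -9
w (Black): min(-19, -5, -1) = -19
x (Black): min(4, -3, -4) = -4
f (White): max(-9, -19, -4) = -4
M2 (Black): min(0, -4) = -4
g (Black): min(-10, -14, 11) = -14
h (Black): min(5, 9) = 5
a (White): max(-14, 5) = 5
j (Black): min(12, 0) = 0
k (Black): min(17, -11) = -11
b (White): max(0, -11) = 0
m (Black): min(4, 1) = 1
n (Black): min(-18, -6, 4) = -18
p (Black): min(11, 17) = 11
c (White): max(1, -18, 11) = 11
q (Black): min(2, -16, -15, -7) = -16
r (Black): min(18, 10) = 10
d (White): max(-16, 10) = 10
M1 (Black): min(5, 0, 11, 10) = 0
White prefers the higher value; M2=-4, M1=0. M1 is better since 0 > -4.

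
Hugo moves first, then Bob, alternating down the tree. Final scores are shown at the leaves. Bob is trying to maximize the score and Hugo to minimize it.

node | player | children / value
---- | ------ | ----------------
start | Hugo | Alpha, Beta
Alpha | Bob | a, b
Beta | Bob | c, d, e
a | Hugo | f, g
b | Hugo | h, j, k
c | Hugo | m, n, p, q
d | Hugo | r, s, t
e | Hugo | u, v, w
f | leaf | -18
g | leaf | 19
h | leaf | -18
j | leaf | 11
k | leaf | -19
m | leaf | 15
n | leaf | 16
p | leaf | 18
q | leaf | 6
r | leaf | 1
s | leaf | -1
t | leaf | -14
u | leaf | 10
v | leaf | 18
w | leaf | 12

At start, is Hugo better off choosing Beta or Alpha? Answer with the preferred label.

c (Hugo): min(15, 16, 18, 6) = 6
d (Hugo): min(1, -1, -14) = -14
e (Hugo): min(10, 18, 12) = 10
Beta (Bob): max(6, -14, 10) = 10
a (Hugo): min(-18, 19) = -18
b (Hugo): min(-18, 11, -19) = -19
Alpha (Bob): max(-18, -19) = -18
Hugo prefers the lower value; Beta=10, Alpha=-18. Alpha is better since -18 < 10.

Alpha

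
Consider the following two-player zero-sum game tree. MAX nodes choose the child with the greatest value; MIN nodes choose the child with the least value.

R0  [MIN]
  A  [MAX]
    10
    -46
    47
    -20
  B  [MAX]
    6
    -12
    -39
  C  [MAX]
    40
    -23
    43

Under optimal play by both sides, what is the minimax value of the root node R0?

6

A (MAX): max(10, -46, 47, -20) = 47
B (MAX): max(6, -12, -39) = 6
C (MAX): max(40, -23, 43) = 43
R0 (MIN): min(47, 6, 43) = 6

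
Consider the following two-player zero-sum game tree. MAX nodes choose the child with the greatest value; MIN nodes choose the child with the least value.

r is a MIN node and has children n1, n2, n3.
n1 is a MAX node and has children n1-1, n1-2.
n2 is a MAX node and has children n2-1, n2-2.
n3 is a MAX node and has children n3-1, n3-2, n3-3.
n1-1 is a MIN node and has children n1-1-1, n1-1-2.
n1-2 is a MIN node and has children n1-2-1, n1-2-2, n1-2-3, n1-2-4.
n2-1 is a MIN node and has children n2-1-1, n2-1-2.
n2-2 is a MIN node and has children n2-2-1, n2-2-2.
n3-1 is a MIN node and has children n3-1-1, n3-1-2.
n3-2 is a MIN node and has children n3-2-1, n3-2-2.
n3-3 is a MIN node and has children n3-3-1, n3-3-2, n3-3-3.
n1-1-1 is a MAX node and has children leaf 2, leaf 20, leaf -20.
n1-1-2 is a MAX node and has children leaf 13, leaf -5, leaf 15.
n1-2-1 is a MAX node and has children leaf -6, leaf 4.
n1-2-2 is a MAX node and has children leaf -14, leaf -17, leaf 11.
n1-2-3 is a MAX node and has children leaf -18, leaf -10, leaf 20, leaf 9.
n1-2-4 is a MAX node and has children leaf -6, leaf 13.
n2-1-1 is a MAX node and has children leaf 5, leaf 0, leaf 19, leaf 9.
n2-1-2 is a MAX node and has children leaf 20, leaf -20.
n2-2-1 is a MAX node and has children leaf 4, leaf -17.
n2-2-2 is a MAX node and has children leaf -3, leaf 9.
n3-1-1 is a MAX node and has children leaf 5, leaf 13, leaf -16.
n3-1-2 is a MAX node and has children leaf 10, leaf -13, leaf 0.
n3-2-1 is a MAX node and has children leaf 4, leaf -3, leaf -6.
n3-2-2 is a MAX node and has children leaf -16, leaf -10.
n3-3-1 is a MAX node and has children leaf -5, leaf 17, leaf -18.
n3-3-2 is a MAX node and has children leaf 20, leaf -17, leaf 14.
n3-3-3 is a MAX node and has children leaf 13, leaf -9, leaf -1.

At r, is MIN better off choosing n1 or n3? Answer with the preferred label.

n1-1-1 (MAX): max(2, 20, -20) = 20
n1-1-2 (MAX): max(13, -5, 15) = 15
n1-1 (MIN): min(20, 15) = 15
n1-2-1 (MAX): max(-6, 4) = 4
n1-2-2 (MAX): max(-14, -17, 11) = 11
n1-2-3 (MAX): max(-18, -10, 20, 9) = 20
n1-2-4 (MAX): max(-6, 13) = 13
n1-2 (MIN): min(4, 11, 20, 13) = 4
n1 (MAX): max(15, 4) = 15
n3-1-1 (MAX): max(5, 13, -16) = 13
n3-1-2 (MAX): max(10, -13, 0) = 10
n3-1 (MIN): min(13, 10) = 10
n3-2-1 (MAX): max(4, -3, -6) = 4
n3-2-2 (MAX): max(-16, -10) = -10
n3-2 (MIN): min(4, -10) = -10
n3-3-1 (MAX): max(-5, 17, -18) = 17
n3-3-2 (MAX): max(20, -17, 14) = 20
n3-3-3 (MAX): max(13, -9, -1) = 13
n3-3 (MIN): min(17, 20, 13) = 13
n3 (MAX): max(10, -10, 13) = 13
MIN prefers the lower value; n1=15, n3=13. n3 is better since 13 < 15.

n3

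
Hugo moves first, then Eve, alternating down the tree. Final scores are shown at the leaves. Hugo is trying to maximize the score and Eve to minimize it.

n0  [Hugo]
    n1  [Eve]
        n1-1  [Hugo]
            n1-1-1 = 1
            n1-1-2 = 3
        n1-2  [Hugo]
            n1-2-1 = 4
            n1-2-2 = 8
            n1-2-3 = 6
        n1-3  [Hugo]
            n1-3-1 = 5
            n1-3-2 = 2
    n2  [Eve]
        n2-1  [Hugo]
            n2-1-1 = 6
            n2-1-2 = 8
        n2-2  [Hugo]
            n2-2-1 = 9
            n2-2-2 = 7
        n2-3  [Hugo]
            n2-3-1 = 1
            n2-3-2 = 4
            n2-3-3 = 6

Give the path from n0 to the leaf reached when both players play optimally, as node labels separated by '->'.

n0 -> n2 -> n2-3 -> n2-3-3

n1-1 (Hugo): max(1, 3) = 3
n1-2 (Hugo): max(4, 8, 6) = 8
n1-3 (Hugo): max(5, 2) = 5
n1 (Eve): min(3, 8, 5) = 3
n2-1 (Hugo): max(6, 8) = 8
n2-2 (Hugo): max(9, 7) = 9
n2-3 (Hugo): max(1, 4, 6) = 6
n2 (Eve): min(8, 9, 6) = 6
n0 (Hugo): max(3, 6) = 6
At n0, Hugo picks n2 (highest: 6).
At n2, Eve picks n2-3 (lowest: 6).
At n2-3, Hugo picks n2-3-3 (highest: 6).
Terminal value 6.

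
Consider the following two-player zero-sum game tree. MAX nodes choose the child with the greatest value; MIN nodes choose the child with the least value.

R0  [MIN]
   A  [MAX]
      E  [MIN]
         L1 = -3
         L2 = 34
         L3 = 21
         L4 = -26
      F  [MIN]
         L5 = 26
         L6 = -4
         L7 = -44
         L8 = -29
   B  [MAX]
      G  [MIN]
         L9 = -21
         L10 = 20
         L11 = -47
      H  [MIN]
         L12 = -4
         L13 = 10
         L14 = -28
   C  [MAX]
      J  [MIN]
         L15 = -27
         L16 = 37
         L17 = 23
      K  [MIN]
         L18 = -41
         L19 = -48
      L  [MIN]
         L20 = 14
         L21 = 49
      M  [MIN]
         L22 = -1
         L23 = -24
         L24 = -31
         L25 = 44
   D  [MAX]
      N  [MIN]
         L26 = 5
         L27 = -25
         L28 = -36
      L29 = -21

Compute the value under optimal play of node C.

14

J (MIN): min(-27, 37, 23) = -27
K (MIN): min(-41, -48) = -48
L (MIN): min(14, 49) = 14
M (MIN): min(-1, -24, -31, 44) = -31
C (MAX): max(-27, -48, 14, -31) = 14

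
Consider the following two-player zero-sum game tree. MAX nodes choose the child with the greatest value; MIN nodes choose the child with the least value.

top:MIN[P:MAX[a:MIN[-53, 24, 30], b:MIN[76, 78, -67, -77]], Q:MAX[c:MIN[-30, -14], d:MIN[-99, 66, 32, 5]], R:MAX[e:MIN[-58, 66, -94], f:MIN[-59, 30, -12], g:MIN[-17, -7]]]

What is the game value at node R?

-17

e (MIN): min(-58, 66, -94) = -94
f (MIN): min(-59, 30, -12) = -59
g (MIN): min(-17, -7) = -17
R (MAX): max(-94, -59, -17) = -17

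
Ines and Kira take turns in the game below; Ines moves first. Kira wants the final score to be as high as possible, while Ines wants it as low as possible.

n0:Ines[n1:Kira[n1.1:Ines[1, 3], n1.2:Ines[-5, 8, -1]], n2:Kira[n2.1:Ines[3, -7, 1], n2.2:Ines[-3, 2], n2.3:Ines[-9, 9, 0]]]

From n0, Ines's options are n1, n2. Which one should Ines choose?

n2

n1.1 (Ines): min(1, 3) = 1
n1.2 (Ines): min(-5, 8, -1) = -5
n1 (Kira): max(1, -5) = 1
n2.1 (Ines): min(3, -7, 1) = -7
n2.2 (Ines): min(-3, 2) = -3
n2.3 (Ines): min(-9, 9, 0) = -9
n2 (Kira): max(-7, -3, -9) = -3
n0 (Ines): min(1, -3) = -3
Ines at n0 wants the lowest of {n1=1, n2=-3}, so chooses n2.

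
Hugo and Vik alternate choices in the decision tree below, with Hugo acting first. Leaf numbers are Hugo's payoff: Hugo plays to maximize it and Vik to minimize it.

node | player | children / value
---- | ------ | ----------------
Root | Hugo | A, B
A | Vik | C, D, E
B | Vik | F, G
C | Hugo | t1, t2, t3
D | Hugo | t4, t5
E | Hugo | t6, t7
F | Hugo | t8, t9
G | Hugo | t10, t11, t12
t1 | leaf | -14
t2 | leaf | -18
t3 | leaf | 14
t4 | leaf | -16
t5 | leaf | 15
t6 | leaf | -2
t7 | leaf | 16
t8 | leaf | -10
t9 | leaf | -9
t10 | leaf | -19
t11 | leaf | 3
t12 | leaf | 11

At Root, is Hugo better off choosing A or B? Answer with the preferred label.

A

C (Hugo): max(-14, -18, 14) = 14
D (Hugo): max(-16, 15) = 15
E (Hugo): max(-2, 16) = 16
A (Vik): min(14, 15, 16) = 14
F (Hugo): max(-10, -9) = -9
G (Hugo): max(-19, 3, 11) = 11
B (Vik): min(-9, 11) = -9
Hugo prefers the higher value; A=14, B=-9. A is better since 14 > -9.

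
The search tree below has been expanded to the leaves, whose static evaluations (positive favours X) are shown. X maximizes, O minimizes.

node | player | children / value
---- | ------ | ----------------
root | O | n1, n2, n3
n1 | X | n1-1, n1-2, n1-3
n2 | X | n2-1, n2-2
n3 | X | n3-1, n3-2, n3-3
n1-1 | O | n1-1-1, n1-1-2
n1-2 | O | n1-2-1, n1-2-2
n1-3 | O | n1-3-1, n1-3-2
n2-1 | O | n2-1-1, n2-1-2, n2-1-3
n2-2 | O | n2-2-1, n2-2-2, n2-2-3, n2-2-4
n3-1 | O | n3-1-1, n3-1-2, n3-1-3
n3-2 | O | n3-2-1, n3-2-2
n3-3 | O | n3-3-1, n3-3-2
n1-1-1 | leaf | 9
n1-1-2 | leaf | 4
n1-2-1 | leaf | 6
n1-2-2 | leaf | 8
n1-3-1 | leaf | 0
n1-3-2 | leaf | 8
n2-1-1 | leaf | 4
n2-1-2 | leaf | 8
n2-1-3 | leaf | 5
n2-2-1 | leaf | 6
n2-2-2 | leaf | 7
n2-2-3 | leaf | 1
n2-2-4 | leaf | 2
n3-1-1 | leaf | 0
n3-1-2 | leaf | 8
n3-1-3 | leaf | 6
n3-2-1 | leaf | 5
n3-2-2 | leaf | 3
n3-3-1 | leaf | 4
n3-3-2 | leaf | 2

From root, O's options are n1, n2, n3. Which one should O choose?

n3

n1-1 (O): min(9, 4) = 4
n1-2 (O): min(6, 8) = 6
n1-3 (O): min(0, 8) = 0
n1 (X): max(4, 6, 0) = 6
n2-1 (O): min(4, 8, 5) = 4
n2-2 (O): min(6, 7, 1, 2) = 1
n2 (X): max(4, 1) = 4
n3-1 (O): min(0, 8, 6) = 0
n3-2 (O): min(5, 3) = 3
n3-3 (O): min(4, 2) = 2
n3 (X): max(0, 3, 2) = 3
root (O): min(6, 4, 3) = 3
O at root wants the lowest of {n1=6, n2=4, n3=3}, so chooses n3.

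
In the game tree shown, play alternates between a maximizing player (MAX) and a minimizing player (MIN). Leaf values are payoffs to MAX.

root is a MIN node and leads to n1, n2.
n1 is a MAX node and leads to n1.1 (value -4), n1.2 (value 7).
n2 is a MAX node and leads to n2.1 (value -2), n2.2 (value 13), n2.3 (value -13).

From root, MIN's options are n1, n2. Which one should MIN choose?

n1 (MAX): max(-4, 7) = 7
n2 (MAX): max(-2, 13, -13) = 13
root (MIN): min(7, 13) = 7
MIN at root wants the lowest of {n1=7, n2=13}, so chooses n1.

n1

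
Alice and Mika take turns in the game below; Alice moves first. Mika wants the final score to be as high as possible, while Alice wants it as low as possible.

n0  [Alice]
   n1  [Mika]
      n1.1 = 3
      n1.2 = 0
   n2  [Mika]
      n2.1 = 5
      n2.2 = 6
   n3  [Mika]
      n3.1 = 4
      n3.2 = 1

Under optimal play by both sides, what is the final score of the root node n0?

3

n1 (Mika): max(3, 0) = 3
n2 (Mika): max(5, 6) = 6
n3 (Mika): max(4, 1) = 4
n0 (Alice): min(3, 6, 4) = 3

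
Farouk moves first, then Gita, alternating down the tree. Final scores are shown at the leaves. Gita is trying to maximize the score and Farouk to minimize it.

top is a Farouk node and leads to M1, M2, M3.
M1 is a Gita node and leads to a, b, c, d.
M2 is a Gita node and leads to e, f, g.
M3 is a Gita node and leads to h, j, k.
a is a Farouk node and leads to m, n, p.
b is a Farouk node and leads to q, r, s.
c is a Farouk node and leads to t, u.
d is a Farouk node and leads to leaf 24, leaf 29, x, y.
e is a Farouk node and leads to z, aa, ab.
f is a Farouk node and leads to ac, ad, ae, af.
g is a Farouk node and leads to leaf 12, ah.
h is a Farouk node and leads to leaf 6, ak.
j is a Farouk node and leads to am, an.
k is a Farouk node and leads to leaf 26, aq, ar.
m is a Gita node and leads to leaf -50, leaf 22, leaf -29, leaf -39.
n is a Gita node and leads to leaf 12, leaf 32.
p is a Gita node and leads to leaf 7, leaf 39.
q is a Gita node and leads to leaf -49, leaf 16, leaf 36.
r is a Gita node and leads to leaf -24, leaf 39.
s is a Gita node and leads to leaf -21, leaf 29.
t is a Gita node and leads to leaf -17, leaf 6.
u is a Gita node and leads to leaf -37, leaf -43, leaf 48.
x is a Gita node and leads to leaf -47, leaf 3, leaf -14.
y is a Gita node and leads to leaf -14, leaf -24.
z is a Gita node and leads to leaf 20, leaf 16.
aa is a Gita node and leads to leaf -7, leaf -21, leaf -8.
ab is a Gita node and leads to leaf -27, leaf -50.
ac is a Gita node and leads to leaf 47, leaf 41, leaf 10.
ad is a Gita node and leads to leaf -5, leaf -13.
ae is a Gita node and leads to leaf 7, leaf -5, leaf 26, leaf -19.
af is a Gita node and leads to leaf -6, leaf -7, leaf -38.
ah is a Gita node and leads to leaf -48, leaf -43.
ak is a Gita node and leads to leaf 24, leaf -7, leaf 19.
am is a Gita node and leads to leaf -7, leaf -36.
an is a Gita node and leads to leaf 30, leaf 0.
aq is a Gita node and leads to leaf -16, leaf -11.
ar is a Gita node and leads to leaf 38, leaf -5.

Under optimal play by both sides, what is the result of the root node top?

m (Gita): max(-50, 22, -29, -39) = 22
n (Gita): max(12, 32) = 32
p (Gita): max(7, 39) = 39
a (Farouk): min(22, 32, 39) = 22
q (Gita): max(-49, 16, 36) = 36
r (Gita): max(-24, 39) = 39
s (Gita): max(-21, 29) = 29
b (Farouk): min(36, 39, 29) = 29
t (Gita): max(-17, 6) = 6
u (Gita): max(-37, -43, 48) = 48
c (Farouk): min(6, 48) = 6
x (Gita): max(-47, 3, -14) = 3
y (Gita): max(-14, -24) = -14
d (Farouk): min(24, 29, 3, -14) = -14
M1 (Gita): max(22, 29, 6, -14) = 29
z (Gita): max(20, 16) = 20
aa (Gita): max(-7, -21, -8) = -7
ab (Gita): max(-27, -50) = -27
e (Farouk): min(20, -7, -27) = -27
ac (Gita): max(47, 41, 10) = 47
ad (Gita): max(-5, -13) = -5
ae (Gita): max(7, -5, 26, -19) = 26
af (Gita): max(-6, -7, -38) = -6
f (Farouk): min(47, -5, 26, -6) = -6
ah (Gita): max(-48, -43) = -43
g (Farouk): min(12, -43) = -43
M2 (Gita): max(-27, -6, -43) = -6
ak (Gita): max(24, -7, 19) = 24
h (Farouk): min(6, 24) = 6
am (Gita): max(-7, -36) = -7
an (Gita): max(30, 0) = 30
j (Farouk): min(-7, 30) = -7
aq (Gita): max(-16, -11) = -11
ar (Gita): max(38, -5) = 38
k (Farouk): min(26, -11, 38) = -11
M3 (Gita): max(6, -7, -11) = 6
top (Farouk): min(29, -6, 6) = -6

-6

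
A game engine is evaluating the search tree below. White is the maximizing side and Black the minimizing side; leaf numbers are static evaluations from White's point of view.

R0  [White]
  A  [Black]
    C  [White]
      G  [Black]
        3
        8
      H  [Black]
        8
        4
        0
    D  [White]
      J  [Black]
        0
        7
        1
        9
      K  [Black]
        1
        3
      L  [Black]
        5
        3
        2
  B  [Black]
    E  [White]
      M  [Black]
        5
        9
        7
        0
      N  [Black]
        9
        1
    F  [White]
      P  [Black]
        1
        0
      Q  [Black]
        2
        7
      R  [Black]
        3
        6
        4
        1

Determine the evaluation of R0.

2

G (Black): min(3, 8) = 3
H (Black): min(8, 4, 0) = 0
C (White): max(3, 0) = 3
J (Black): min(0, 7, 1, 9) = 0
K (Black): min(1, 3) = 1
L (Black): min(5, 3, 2) = 2
D (White): max(0, 1, 2) = 2
A (Black): min(3, 2) = 2
M (Black): min(5, 9, 7, 0) = 0
N (Black): min(9, 1) = 1
E (White): max(0, 1) = 1
P (Black): min(1, 0) = 0
Q (Black): min(2, 7) = 2
R (Black): min(3, 6, 4, 1) = 1
F (White): max(0, 2, 1) = 2
B (Black): min(1, 2) = 1
R0 (White): max(2, 1) = 2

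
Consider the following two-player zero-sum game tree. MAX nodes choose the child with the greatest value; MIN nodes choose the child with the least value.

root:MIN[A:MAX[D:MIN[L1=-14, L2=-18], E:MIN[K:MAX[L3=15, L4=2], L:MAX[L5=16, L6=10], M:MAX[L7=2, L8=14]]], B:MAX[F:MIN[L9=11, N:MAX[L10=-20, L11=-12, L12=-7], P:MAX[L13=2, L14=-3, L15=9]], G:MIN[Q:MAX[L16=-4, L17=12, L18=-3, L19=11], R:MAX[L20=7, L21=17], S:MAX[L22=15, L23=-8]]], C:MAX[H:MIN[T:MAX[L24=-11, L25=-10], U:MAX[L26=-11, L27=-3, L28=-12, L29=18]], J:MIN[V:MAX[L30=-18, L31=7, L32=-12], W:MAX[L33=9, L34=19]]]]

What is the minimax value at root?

D (MIN): min(-14, -18) = -18
K (MAX): max(15, 2) = 15
L (MAX): max(16, 10) = 16
M (MAX): max(2, 14) = 14
E (MIN): min(15, 16, 14) = 14
A (MAX): max(-18, 14) = 14
N (MAX): max(-20, -12, -7) = -7
P (MAX): max(2, -3, 9) = 9
F (MIN): min(11, -7, 9) = -7
Q (MAX): max(-4, 12, -3, 11) = 12
R (MAX): max(7, 17) = 17
S (MAX): max(15, -8) = 15
G (MIN): min(12, 17, 15) = 12
B (MAX): max(-7, 12) = 12
T (MAX): max(-11, -10) = -10
U (MAX): max(-11, -3, -12, 18) = 18
H (MIN): min(-10, 18) = -10
V (MAX): max(-18, 7, -12) = 7
W (MAX): max(9, 19) = 19
J (MIN): min(7, 19) = 7
C (MAX): max(-10, 7) = 7
root (MIN): min(14, 12, 7) = 7

7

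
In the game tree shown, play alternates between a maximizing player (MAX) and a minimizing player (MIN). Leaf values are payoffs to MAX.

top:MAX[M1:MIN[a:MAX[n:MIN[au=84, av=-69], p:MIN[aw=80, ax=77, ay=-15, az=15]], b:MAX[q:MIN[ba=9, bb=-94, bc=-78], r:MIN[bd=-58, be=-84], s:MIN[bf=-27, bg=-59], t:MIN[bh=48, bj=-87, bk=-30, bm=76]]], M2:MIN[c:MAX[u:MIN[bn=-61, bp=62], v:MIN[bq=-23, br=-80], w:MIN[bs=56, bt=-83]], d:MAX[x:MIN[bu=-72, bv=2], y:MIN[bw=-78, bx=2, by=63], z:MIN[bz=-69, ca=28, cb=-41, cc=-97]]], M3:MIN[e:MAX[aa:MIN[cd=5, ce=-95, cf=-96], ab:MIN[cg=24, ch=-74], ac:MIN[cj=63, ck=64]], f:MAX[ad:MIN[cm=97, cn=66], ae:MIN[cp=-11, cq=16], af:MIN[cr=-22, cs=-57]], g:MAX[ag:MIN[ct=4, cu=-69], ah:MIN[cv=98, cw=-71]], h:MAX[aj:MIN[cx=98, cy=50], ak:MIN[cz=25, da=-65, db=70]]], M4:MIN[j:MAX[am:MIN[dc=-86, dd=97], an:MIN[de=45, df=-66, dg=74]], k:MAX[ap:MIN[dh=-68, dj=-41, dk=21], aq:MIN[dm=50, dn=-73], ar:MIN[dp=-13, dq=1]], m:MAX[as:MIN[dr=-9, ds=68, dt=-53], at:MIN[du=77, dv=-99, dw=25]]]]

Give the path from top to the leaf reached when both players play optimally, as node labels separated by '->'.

top -> M1 -> b -> s -> bg

n (MIN): min(84, -69) = -69
p (MIN): min(80, 77, -15, 15) = -15
a (MAX): max(-69, -15) = -15
q (MIN): min(9, -94, -78) = -94
r (MIN): min(-58, -84) = -84
s (MIN): min(-27, -59) = -59
t (MIN): min(48, -87, -30, 76) = -87
b (MAX): max(-94, -84, -59, -87) = -59
M1 (MIN): min(-15, -59) = -59
u (MIN): min(-61, 62) = -61
v (MIN): min(-23, -80) = -80
w (MIN): min(56, -83) = -83
c (MAX): max(-61, -80, -83) = -61
x (MIN): min(-72, 2) = -72
y (MIN): min(-78, 2, 63) = -78
z (MIN): min(-69, 28, -41, -97) = -97
d (MAX): max(-72, -78, -97) = -72
M2 (MIN): min(-61, -72) = -72
aa (MIN): min(5, -95, -96) = -96
ab (MIN): min(24, -74) = -74
ac (MIN): min(63, 64) = 63
e (MAX): max(-96, -74, 63) = 63
ad (MIN): min(97, 66) = 66
ae (MIN): min(-11, 16) = -11
af (MIN): min(-22, -57) = -57
f (MAX): max(66, -11, -57) = 66
ag (MIN): min(4, -69) = -69
ah (MIN): min(98, -71) = -71
g (MAX): max(-69, -71) = -69
aj (MIN): min(98, 50) = 50
ak (MIN): min(25, -65, 70) = -65
h (MAX): max(50, -65) = 50
M3 (MIN): min(63, 66, -69, 50) = -69
am (MIN): min(-86, 97) = -86
an (MIN): min(45, -66, 74) = -66
j (MAX): max(-86, -66) = -66
ap (MIN): min(-68, -41, 21) = -68
aq (MIN): min(50, -73) = -73
ar (MIN): min(-13, 1) = -13
k (MAX): max(-68, -73, -13) = -13
as (MIN): min(-9, 68, -53) = -53
at (MIN): min(77, -99, 25) = -99
m (MAX): max(-53, -99) = -53
M4 (MIN): min(-66, -13, -53) = -66
top (MAX): max(-59, -72, -69, -66) = -59
At top, MAX picks M1 (highest: -59).
At M1, MIN picks b (lowest: -59).
At b, MAX picks s (highest: -59).
At s, MIN picks bg (lowest: -59).
Terminal value -59.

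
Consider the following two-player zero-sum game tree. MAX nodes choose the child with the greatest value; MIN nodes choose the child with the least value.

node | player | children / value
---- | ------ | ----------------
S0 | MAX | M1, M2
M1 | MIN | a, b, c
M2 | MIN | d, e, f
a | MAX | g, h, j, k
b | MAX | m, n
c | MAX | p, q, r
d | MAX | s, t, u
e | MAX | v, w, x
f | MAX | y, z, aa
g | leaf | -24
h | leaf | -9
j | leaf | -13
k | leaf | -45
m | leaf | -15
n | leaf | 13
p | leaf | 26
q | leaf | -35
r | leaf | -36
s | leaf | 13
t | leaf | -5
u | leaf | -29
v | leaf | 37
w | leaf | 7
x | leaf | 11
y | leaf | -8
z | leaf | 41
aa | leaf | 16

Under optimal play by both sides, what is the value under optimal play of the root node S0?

a (MAX): max(-24, -9, -13, -45) = -9
b (MAX): max(-15, 13) = 13
c (MAX): max(26, -35, -36) = 26
M1 (MIN): min(-9, 13, 26) = -9
d (MAX): max(13, -5, -29) = 13
e (MAX): max(37, 7, 11) = 37
f (MAX): max(-8, 41, 16) = 41
M2 (MIN): min(13, 37, 41) = 13
S0 (MAX): max(-9, 13) = 13

13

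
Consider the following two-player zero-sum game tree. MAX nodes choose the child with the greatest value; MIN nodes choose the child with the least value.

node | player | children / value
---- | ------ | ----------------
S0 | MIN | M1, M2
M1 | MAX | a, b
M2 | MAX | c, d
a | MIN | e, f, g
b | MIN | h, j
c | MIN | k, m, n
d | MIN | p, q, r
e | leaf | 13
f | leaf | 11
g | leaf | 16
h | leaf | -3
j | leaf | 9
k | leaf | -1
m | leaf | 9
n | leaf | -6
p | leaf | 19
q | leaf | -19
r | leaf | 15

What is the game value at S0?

-6

a (MIN): min(13, 11, 16) = 11
b (MIN): min(-3, 9) = -3
M1 (MAX): max(11, -3) = 11
c (MIN): min(-1, 9, -6) = -6
d (MIN): min(19, -19, 15) = -19
M2 (MAX): max(-6, -19) = -6
S0 (MIN): min(11, -6) = -6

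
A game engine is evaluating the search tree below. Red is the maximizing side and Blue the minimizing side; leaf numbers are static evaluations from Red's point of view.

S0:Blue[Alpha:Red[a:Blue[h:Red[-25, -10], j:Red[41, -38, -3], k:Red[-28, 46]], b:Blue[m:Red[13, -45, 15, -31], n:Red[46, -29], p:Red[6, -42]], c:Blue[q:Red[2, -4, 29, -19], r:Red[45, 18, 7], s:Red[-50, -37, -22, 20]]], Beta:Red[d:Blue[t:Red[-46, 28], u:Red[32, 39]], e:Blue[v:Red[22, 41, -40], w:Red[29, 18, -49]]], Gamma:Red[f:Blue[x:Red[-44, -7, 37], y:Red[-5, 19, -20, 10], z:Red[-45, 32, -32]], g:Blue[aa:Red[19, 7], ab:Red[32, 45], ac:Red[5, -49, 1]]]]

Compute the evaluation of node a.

-10

h (Red): max(-25, -10) = -10
j (Red): max(41, -38, -3) = 41
k (Red): max(-28, 46) = 46
a (Blue): min(-10, 41, 46) = -10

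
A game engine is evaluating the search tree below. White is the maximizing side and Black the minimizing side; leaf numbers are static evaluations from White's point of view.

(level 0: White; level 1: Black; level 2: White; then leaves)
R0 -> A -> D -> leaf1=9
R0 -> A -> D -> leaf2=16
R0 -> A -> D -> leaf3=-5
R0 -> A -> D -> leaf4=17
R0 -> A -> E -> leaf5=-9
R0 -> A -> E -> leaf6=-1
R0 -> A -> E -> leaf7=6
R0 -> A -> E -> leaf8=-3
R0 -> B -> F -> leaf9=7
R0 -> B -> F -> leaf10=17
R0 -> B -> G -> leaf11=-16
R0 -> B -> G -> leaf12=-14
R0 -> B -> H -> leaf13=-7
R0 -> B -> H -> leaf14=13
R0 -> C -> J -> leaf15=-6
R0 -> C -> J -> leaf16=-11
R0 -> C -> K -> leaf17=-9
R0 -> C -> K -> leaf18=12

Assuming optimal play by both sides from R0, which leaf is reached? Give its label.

D (White): max(9, 16, -5, 17) = 17
E (White): max(-9, -1, 6, -3) = 6
A (Black): min(17, 6) = 6
F (White): max(7, 17) = 17
G (White): max(-16, -14) = -14
H (White): max(-7, 13) = 13
B (Black): min(17, -14, 13) = -14
J (White): max(-6, -11) = -6
K (White): max(-9, 12) = 12
C (Black): min(-6, 12) = -6
R0 (White): max(6, -14, -6) = 6
At R0, White picks A (highest: 6).
At A, Black picks E (lowest: 6).
At E, White picks leaf7 (highest: 6).
Terminal value 6.

leaf7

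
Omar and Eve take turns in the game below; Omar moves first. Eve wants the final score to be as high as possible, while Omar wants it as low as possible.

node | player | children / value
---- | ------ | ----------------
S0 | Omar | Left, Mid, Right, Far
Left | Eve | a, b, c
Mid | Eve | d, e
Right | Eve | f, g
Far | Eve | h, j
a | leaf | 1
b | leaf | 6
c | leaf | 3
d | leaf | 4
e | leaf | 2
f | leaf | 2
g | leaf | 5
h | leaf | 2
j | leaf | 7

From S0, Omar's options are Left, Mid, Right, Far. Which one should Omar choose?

Mid

Left (Eve): max(1, 6, 3) = 6
Mid (Eve): max(4, 2) = 4
Right (Eve): max(2, 5) = 5
Far (Eve): max(2, 7) = 7
S0 (Omar): min(6, 4, 5, 7) = 4
Omar at S0 wants the lowest of {Left=6, Mid=4, Right=5, Far=7}, so chooses Mid.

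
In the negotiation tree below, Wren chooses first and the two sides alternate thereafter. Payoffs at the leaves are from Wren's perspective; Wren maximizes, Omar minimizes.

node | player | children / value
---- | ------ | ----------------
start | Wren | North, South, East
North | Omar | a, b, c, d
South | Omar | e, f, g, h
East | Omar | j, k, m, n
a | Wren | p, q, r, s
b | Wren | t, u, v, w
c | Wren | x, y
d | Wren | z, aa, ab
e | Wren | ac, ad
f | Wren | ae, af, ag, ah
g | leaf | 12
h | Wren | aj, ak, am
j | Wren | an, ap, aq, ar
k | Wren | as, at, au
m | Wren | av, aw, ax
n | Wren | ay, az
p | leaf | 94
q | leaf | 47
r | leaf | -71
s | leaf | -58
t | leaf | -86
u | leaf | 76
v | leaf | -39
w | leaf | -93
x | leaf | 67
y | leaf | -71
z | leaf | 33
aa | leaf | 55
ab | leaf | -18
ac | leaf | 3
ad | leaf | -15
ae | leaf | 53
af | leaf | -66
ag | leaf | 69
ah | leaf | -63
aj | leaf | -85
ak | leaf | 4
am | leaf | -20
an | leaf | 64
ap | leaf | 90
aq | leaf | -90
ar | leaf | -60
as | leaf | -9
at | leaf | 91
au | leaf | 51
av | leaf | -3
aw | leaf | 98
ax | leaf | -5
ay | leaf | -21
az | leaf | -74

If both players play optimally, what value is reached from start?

55

a (Wren): max(94, 47, -71, -58) = 94
b (Wren): max(-86, 76, -39, -93) = 76
c (Wren): max(67, -71) = 67
d (Wren): max(33, 55, -18) = 55
North (Omar): min(94, 76, 67, 55) = 55
e (Wren): max(3, -15) = 3
f (Wren): max(53, -66, 69, -63) = 69
h (Wren): max(-85, 4, -20) = 4
South (Omar): min(3, 69, 12, 4) = 3
j (Wren): max(64, 90, -90, -60) = 90
k (Wren): max(-9, 91, 51) = 91
m (Wren): max(-3, 98, -5) = 98
n (Wren): max(-21, -74) = -21
East (Omar): min(90, 91, 98, -21) = -21
start (Wren): max(55, 3, -21) = 55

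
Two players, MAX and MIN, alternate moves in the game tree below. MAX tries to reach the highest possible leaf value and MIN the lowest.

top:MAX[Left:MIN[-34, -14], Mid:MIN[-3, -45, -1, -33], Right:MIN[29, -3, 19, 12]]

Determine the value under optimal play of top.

Left (MIN): min(-34, -14) = -34
Mid (MIN): min(-3, -45, -1, -33) = -45
Right (MIN): min(29, -3, 19, 12) = -3
top (MAX): max(-34, -45, -3) = -3

-3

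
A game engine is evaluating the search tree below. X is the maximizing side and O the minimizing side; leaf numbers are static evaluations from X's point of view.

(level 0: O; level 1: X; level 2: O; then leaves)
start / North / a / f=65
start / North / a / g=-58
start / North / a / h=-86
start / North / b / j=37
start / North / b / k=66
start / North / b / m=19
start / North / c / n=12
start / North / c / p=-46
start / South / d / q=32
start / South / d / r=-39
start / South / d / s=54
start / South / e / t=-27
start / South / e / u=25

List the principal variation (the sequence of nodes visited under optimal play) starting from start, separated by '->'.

a (O): min(65, -58, -86) = -86
b (O): min(37, 66, 19) = 19
c (O): min(12, -46) = -46
North (X): max(-86, 19, -46) = 19
d (O): min(32, -39, 54) = -39
e (O): min(-27, 25) = -27
South (X): max(-39, -27) = -27
start (O): min(19, -27) = -27
At start, O picks South (lowest: -27).
At South, X picks e (highest: -27).
At e, O picks t (lowest: -27).
Terminal value -27.

start -> South -> e -> t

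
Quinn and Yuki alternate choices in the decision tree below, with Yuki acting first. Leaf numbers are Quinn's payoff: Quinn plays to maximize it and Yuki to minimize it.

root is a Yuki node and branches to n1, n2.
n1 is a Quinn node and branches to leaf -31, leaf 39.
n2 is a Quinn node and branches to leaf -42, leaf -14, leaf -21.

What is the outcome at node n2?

-14

n2 (Quinn): max(-42, -14, -21) = -14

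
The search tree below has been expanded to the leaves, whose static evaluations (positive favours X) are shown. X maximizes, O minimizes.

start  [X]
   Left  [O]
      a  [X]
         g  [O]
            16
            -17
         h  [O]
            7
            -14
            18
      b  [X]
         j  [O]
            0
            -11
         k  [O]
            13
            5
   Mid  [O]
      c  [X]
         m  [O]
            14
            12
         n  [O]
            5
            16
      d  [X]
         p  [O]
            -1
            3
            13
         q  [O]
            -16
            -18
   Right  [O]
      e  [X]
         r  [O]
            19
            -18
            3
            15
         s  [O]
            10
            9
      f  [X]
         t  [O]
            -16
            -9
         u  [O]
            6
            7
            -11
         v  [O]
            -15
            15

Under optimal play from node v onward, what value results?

v (O): min(-15, 15) = -15

-15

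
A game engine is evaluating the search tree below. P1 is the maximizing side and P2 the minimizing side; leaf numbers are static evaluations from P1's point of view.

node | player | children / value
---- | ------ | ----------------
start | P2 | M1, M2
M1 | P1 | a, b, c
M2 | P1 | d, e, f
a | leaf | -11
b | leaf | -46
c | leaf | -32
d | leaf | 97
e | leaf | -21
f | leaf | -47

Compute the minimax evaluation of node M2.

97

M2 (P1): max(97, -21, -47) = 97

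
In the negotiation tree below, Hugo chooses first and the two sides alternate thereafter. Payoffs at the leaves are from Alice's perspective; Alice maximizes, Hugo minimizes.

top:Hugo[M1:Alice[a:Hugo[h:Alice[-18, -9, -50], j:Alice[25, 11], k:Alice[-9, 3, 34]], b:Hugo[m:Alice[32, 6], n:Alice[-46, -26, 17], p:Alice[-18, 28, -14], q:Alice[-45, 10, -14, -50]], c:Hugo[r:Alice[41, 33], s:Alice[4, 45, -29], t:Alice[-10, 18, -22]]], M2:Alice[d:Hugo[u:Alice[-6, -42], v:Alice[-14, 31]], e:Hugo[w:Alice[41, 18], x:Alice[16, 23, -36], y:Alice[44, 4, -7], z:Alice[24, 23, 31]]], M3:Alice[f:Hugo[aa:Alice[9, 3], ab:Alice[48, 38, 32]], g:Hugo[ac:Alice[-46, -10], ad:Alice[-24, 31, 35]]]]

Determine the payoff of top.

9

h (Alice): max(-18, -9, -50) = -9
j (Alice): max(25, 11) = 25
k (Alice): max(-9, 3, 34) = 34
a (Hugo): min(-9, 25, 34) = -9
m (Alice): max(32, 6) = 32
n (Alice): max(-46, -26, 17) = 17
p (Alice): max(-18, 28, -14) = 28
q (Alice): max(-45, 10, -14, -50) = 10
b (Hugo): min(32, 17, 28, 10) = 10
r (Alice): max(41, 33) = 41
s (Alice): max(4, 45, -29) = 45
t (Alice): max(-10, 18, -22) = 18
c (Hugo): min(41, 45, 18) = 18
M1 (Alice): max(-9, 10, 18) = 18
u (Alice): max(-6, -42) = -6
v (Alice): max(-14, 31) = 31
d (Hugo): min(-6, 31) = -6
w (Alice): max(41, 18) = 41
x (Alice): max(16, 23, -36) = 23
y (Alice): max(44, 4, -7) = 44
z (Alice): max(24, 23, 31) = 31
e (Hugo): min(41, 23, 44, 31) = 23
M2 (Alice): max(-6, 23) = 23
aa (Alice): max(9, 3) = 9
ab (Alice): max(48, 38, 32) = 48
f (Hugo): min(9, 48) = 9
ac (Alice): max(-46, -10) = -10
ad (Alice): max(-24, 31, 35) = 35
g (Hugo): min(-10, 35) = -10
M3 (Alice): max(9, -10) = 9
top (Hugo): min(18, 23, 9) = 9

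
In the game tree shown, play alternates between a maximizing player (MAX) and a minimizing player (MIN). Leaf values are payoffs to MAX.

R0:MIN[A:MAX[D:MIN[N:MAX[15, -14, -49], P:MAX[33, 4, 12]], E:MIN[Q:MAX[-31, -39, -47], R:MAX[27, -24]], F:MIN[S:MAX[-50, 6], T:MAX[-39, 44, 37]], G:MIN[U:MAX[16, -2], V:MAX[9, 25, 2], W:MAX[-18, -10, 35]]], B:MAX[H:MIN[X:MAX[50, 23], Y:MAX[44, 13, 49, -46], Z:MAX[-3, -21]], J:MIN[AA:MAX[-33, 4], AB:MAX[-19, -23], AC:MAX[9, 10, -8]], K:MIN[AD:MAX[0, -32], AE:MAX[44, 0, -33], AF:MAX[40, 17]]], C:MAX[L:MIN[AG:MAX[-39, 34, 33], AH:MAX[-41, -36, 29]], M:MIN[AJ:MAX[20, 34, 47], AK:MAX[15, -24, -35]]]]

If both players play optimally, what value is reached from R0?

0

N (MAX): max(15, -14, -49) = 15
P (MAX): max(33, 4, 12) = 33
D (MIN): min(15, 33) = 15
Q (MAX): max(-31, -39, -47) = -31
R (MAX): max(27, -24) = 27
E (MIN): min(-31, 27) = -31
S (MAX): max(-50, 6) = 6
T (MAX): max(-39, 44, 37) = 44
F (MIN): min(6, 44) = 6
U (MAX): max(16, -2) = 16
V (MAX): max(9, 25, 2) = 25
W (MAX): max(-18, -10, 35) = 35
G (MIN): min(16, 25, 35) = 16
A (MAX): max(15, -31, 6, 16) = 16
X (MAX): max(50, 23) = 50
Y (MAX): max(44, 13, 49, -46) = 49
Z (MAX): max(-3, -21) = -3
H (MIN): min(50, 49, -3) = -3
AA (MAX): max(-33, 4) = 4
AB (MAX): max(-19, -23) = -19
AC (MAX): max(9, 10, -8) = 10
J (MIN): min(4, -19, 10) = -19
AD (MAX): max(0, -32) = 0
AE (MAX): max(44, 0, -33) = 44
AF (MAX): max(40, 17) = 40
K (MIN): min(0, 44, 40) = 0
B (MAX): max(-3, -19, 0) = 0
AG (MAX): max(-39, 34, 33) = 34
AH (MAX): max(-41, -36, 29) = 29
L (MIN): min(34, 29) = 29
AJ (MAX): max(20, 34, 47) = 47
AK (MAX): max(15, -24, -35) = 15
M (MIN): min(47, 15) = 15
C (MAX): max(29, 15) = 29
R0 (MIN): min(16, 0, 29) = 0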